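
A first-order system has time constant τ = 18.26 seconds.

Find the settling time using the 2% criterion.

For first-order system, 2% settling time ≈ 4τ = 4 × 18.26 = 73.04 s.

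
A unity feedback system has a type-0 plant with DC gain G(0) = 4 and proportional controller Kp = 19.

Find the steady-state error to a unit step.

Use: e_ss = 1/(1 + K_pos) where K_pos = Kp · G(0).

K_pos = Kp · G(0) = 19 × 4 = 76. e_ss = 1/(1 + 76) = 0.0130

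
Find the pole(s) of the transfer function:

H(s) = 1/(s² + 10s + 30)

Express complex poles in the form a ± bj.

Discriminant = 10² - 4×1×30 = 100 - 120 = -20 < 0, so the poles are a complex conjugate pair s = (-10 ± j√20)/(2×1). Real part = -10/(2×1) = -10/2 = -5; imaginary part = ±√20/(2×1) ≈ 2.2361. Poles: s = -5 ± 2.2361j.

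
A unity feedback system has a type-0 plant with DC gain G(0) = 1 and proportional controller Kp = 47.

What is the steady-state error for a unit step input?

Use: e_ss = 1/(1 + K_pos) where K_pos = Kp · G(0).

K_pos = Kp · G(0) = 47 × 1 = 47. e_ss = 1/(1 + 47) = 0.0208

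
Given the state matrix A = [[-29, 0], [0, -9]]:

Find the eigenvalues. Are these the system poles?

For diagonal matrix, eigenvalues are diagonal entries: λ₁ = -29, λ₂ = -9. Eigenvalues of A = system poles.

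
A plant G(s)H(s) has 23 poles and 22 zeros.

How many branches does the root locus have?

Root locus has n branches where n = number of poles = 23.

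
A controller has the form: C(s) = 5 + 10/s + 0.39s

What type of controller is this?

This is a Proportional-Integral-Derivative (PID) controller.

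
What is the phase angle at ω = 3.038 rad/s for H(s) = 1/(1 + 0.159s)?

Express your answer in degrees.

Phase = -arctan(ωτ) = -arctan(3.038 × 0.159) = -25.8°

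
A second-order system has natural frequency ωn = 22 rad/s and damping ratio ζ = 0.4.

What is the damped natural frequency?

ωd = ωn√(1 - ζ²) = 22√(1 - 0.4²) = 20.16 rad/s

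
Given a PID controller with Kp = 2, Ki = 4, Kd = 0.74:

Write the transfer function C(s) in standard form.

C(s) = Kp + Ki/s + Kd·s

Substituting values: C(s) = 2 + 4/s + 0.74s = (0.74s² + 2s + 4)/s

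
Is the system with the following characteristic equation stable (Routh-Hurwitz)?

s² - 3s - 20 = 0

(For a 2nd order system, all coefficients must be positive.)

Coefficients: 1, -3, -20. b=-3, c=-20 not positive, so system is unstable.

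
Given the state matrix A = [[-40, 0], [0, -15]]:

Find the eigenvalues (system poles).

For diagonal matrix, eigenvalues are diagonal entries: λ₁ = -40, λ₂ = -15.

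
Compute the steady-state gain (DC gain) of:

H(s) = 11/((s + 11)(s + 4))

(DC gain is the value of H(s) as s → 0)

DC gain = H(0) = 11/(11 × 4) = 11/44 = 0.25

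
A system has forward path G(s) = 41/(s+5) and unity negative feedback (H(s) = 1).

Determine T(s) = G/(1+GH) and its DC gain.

T(s) = G/(1+GH) = [41/(s+5)] / [1 + 41/(s+5)] = 41/(s+5+41) = 41/(s+46). DC gain = 41/46 = 0.8913.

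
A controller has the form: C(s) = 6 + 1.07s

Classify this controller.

This is a Proportional-Derivative (PD) controller.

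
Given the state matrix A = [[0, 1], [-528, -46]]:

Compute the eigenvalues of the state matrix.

det(A - λI) = λ² - (-46)λ + 528 = (λ - (-22))(λ - (-24)). Eigenvalues: -22, -24.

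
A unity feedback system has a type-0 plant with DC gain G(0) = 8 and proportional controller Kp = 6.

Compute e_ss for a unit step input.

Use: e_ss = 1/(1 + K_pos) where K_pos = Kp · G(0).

K_pos = Kp · G(0) = 6 × 8 = 48. e_ss = 1/(1 + 48) = 0.0204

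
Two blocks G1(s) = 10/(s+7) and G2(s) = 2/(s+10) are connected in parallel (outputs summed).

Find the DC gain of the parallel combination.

Parallel: G_eq = G1 + G2. DC gain = G1(0) + G2(0) = 10/7 + 2/10 = 1.4286 + 0.2 = 1.6286.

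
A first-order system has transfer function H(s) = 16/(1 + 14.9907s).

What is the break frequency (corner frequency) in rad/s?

Corner frequency = 1/τ = 1/14.9907 = 0.067 rad/s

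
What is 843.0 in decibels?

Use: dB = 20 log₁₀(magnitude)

dB = 20 log₁₀(843.0) = 58.5 dB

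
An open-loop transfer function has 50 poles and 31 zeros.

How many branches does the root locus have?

Root locus has n branches where n = number of poles = 50.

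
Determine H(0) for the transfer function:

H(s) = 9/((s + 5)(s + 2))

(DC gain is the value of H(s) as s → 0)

DC gain = H(0) = 9/(5 × 2) = 9/10 = 0.9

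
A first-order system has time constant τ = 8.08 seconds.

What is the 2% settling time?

For first-order system, 2% settling time ≈ 4τ = 4 × 8.08 = 32.32 s.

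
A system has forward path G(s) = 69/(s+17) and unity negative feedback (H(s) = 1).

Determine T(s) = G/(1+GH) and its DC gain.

T(s) = G/(1+GH) = [69/(s+17)] / [1 + 69/(s+17)] = 69/(s+17+69) = 69/(s+86). DC gain = 69/86 = 0.8023.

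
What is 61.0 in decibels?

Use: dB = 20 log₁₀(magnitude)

dB = 20 log₁₀(61.0) = 35.7 dB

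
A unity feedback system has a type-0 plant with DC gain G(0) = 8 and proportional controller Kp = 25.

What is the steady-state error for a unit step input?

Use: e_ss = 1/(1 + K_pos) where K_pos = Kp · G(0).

K_pos = Kp · G(0) = 25 × 8 = 200. e_ss = 1/(1 + 200) = 0.0050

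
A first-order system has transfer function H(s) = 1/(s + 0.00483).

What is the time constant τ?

For H(s) = 1/(s + 1/τ), the pole is at -1/τ = -0.00483, so τ = 1/0.00483 = 207 s.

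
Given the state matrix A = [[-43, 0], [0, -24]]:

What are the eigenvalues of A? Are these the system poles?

For diagonal matrix, eigenvalues are diagonal entries: λ₁ = -43, λ₂ = -24. Eigenvalues of A = system poles.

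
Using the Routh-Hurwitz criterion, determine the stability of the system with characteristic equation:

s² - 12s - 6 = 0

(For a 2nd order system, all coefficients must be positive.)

Coefficients: 1, -12, -6. b=-12, c=-6 not positive, so system is unstable.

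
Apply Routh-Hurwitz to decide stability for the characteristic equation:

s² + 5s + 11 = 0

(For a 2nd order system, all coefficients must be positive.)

Coefficients: 1, 5, 11. All positive, so system is stable.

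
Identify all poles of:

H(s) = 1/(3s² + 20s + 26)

Discriminant = 20² - 4×3×26 = 400 - 312 = 88 > 0, so two distinct real poles. Using quadratic formula: s = (-20 ± √88)/(2×3) = (-20 ± √88)/6, with √88 ≈ 9.3808. s₁ ≈ -1.7699, s₂ ≈ -4.8968. Poles: s₁ = -1.7699, s₂ = -4.8968.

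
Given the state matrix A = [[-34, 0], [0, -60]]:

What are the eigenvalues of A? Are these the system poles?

For diagonal matrix, eigenvalues are diagonal entries: λ₁ = -34, λ₂ = -60. Eigenvalues of A = system poles.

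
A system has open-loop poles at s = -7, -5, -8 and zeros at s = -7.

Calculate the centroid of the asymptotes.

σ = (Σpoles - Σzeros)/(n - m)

σ = (Σpoles - Σzeros)/(n - m) = (-20 - (-7))/(3 - 1) = -13/2 = -6.5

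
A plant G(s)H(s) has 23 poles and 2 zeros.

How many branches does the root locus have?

Root locus has n branches where n = number of poles = 23.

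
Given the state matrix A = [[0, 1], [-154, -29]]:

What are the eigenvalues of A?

det(A - λI) = λ² - (-29)λ + 154 = (λ - (-22))(λ - (-7)). Eigenvalues: -22, -7.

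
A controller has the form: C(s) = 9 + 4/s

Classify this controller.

This is a Proportional-Integral (PI) controller.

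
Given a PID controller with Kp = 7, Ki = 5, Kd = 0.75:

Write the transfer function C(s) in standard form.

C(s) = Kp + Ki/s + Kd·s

Substituting values: C(s) = 7 + 5/s + 0.75s = (0.75s² + 7s + 5)/s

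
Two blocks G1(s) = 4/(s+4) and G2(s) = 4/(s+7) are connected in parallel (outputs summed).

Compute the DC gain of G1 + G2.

Parallel: G_eq = G1 + G2. DC gain = G1(0) + G2(0) = 4/4 + 4/7 = 1 + 0.5714 = 1.5714.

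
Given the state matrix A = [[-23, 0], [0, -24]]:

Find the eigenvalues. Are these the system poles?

For diagonal matrix, eigenvalues are diagonal entries: λ₁ = -23, λ₂ = -24. Eigenvalues of A = system poles.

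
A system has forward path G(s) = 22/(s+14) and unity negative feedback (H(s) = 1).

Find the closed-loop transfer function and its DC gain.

T(s) = G/(1+GH) = [22/(s+14)] / [1 + 22/(s+14)] = 22/(s+14+22) = 22/(s+36). DC gain = 22/36 = 0.6111.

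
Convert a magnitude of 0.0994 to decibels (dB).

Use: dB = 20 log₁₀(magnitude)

dB = 20 log₁₀(0.0994) = -20.1 dB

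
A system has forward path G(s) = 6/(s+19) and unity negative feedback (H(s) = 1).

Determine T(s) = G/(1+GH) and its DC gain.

T(s) = G/(1+GH) = [6/(s+19)] / [1 + 6/(s+19)] = 6/(s+19+6) = 6/(s+25). DC gain = 6/25 = 0.24.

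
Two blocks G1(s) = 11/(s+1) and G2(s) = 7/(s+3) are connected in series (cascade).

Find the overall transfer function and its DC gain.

Series: multiply transfer functions. G_eq = 11/(s+1) × 7/(s+3) = 77/((s+1)(s+3)). DC gain = 77/(1×3) = 25.6667.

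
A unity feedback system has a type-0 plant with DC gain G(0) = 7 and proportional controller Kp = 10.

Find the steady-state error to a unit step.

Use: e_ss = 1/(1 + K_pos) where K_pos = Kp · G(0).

K_pos = Kp · G(0) = 10 × 7 = 70. e_ss = 1/(1 + 70) = 0.0141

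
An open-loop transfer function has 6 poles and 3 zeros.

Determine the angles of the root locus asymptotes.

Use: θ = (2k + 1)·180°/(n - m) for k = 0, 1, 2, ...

n - m = 6 - 3 = 3. Angles: θk = (2k + 1)·180°/3 = 60°, 180°, 300°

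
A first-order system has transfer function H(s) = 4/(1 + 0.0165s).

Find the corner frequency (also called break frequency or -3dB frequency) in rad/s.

Corner frequency = 1/τ = 1/0.0165 = 60.606 rad/s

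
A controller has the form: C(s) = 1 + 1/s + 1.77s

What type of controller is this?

This is a Proportional-Integral-Derivative (PID) controller.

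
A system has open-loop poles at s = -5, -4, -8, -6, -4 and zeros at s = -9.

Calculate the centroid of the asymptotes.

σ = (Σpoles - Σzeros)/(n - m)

σ = (Σpoles - Σzeros)/(n - m) = (-27 - (-9))/(5 - 1) = -18/4 = -4.5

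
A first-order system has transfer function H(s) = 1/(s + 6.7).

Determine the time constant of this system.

For H(s) = 1/(s + 1/τ), the pole is at -1/τ = -6.7, so τ = 1/6.7 = 0.1493 s.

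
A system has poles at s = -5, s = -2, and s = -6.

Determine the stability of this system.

All poles are in the left half-plane. System is stable.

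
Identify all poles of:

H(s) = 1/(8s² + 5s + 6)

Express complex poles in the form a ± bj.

Discriminant = 5² - 4×8×6 = 25 - 192 = -167 < 0, so the poles are a complex conjugate pair s = (-5 ± j√167)/(2×8). Real part = -5/(2×8) = -5/16 = -0.3125; imaginary part = ±√167/(2×8) ≈ 0.8077. Poles: s = -0.3125 ± 0.8077j.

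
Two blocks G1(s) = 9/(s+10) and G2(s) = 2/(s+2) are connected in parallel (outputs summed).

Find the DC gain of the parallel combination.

Parallel: G_eq = G1 + G2. DC gain = G1(0) + G2(0) = 9/10 + 2/2 = 0.9 + 1 = 1.9.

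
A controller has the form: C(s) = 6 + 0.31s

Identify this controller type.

This is a Proportional-Derivative (PD) controller.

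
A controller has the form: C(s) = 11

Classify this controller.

This is a Proportional (P) controller.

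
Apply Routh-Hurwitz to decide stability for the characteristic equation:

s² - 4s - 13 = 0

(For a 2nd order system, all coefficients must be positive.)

Coefficients: 1, -4, -13. b=-4, c=-13 not positive, so system is unstable.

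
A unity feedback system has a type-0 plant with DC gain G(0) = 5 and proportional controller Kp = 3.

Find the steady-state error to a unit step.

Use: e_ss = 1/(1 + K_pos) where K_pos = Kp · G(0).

K_pos = Kp · G(0) = 3 × 5 = 15. e_ss = 1/(1 + 15) = 0.0625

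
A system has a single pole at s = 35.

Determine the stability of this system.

Pole at s = 35 is in the right half-plane. Unstable.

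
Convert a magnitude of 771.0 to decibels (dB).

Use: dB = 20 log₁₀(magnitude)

dB = 20 log₁₀(771.0) = 57.7 dB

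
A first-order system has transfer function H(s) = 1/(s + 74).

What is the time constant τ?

For H(s) = 1/(s + 1/τ), the pole is at -1/τ = -74, so τ = 1/74 = 0.0135 s.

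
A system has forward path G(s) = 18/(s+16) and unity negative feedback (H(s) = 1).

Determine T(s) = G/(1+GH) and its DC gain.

T(s) = G/(1+GH) = [18/(s+16)] / [1 + 18/(s+16)] = 18/(s+16+18) = 18/(s+34). DC gain = 18/34 = 0.5294.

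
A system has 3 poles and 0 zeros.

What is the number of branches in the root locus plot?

Root locus has n branches where n = number of poles = 3.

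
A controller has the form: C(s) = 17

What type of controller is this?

This is a Proportional (P) controller.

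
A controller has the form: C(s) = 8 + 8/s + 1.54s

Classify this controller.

This is a Proportional-Integral-Derivative (PID) controller.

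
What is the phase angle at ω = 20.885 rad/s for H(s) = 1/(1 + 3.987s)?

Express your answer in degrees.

Phase = -arctan(ωτ) = -arctan(20.885 × 3.987) = -89.3°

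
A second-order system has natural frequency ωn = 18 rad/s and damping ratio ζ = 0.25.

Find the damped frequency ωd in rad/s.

ωd = ωn√(1 - ζ²) = 18√(1 - 0.25²) = 17.43 rad/s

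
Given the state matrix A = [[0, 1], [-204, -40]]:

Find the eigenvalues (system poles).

det(A - λI) = λ² - (-40)λ + 204 = (λ - (-6))(λ - (-34)). Eigenvalues: -6, -34.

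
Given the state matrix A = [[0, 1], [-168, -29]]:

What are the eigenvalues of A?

det(A - λI) = λ² - (-29)λ + 168 = (λ - (-21))(λ - (-8)). Eigenvalues: -21, -8.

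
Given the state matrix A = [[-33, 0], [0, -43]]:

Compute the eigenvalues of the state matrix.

For diagonal matrix, eigenvalues are diagonal entries: λ₁ = -33, λ₂ = -43.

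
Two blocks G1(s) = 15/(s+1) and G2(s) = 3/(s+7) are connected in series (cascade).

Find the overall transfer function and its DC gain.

Series: multiply transfer functions. G_eq = 15/(s+1) × 3/(s+7) = 45/((s+1)(s+7)). DC gain = 45/(1×7) = 6.4286.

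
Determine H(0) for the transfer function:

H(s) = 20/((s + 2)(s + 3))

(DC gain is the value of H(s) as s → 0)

DC gain = H(0) = 20/(2 × 3) = 20/6 = 3.3333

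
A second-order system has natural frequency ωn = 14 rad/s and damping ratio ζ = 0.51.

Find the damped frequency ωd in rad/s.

ωd = ωn√(1 - ζ²) = 14√(1 - 0.51²) = 12.04 rad/s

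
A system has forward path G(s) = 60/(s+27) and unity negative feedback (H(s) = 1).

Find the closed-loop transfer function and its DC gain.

T(s) = G/(1+GH) = [60/(s+27)] / [1 + 60/(s+27)] = 60/(s+27+60) = 60/(s+87). DC gain = 60/87 = 0.6897.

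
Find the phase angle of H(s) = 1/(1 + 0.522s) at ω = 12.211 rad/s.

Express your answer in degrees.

Phase = -arctan(ωτ) = -arctan(12.211 × 0.522) = -81.1°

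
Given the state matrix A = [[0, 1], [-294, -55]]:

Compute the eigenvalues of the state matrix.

det(A - λI) = λ² - (-55)λ + 294 = (λ - (-6))(λ - (-49)). Eigenvalues: -6, -49.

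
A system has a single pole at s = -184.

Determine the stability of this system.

Pole at s = -184 is in the left half-plane. Stable.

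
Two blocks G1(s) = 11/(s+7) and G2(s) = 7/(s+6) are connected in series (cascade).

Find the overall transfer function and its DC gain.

Series: multiply transfer functions. G_eq = 11/(s+7) × 7/(s+6) = 77/((s+7)(s+6)). DC gain = 77/(7×6) = 1.8333.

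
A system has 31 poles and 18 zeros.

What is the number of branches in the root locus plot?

Root locus has n branches where n = number of poles = 31.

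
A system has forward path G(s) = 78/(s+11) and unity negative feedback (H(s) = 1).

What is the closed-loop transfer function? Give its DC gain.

T(s) = G/(1+GH) = [78/(s+11)] / [1 + 78/(s+11)] = 78/(s+11+78) = 78/(s+89). DC gain = 78/89 = 0.8764.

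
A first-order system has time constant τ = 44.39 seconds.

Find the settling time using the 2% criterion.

For first-order system, 2% settling time ≈ 4τ = 4 × 44.39 = 177.56 s.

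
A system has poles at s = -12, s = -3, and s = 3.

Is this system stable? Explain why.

Pole(s) at s = 3 are not in the left half-plane. System is unstable.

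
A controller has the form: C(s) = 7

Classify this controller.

This is a Proportional (P) controller.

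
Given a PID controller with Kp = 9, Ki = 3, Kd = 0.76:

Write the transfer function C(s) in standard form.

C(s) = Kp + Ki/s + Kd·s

Substituting values: C(s) = 9 + 3/s + 0.76s = (0.76s² + 9s + 3)/s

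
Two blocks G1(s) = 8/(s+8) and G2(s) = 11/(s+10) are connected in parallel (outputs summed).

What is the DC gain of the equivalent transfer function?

Parallel: G_eq = G1 + G2. DC gain = G1(0) + G2(0) = 8/8 + 11/10 = 1 + 1.1 = 2.1.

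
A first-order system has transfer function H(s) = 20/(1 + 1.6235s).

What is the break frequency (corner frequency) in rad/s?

Corner frequency = 1/τ = 1/1.6235 = 0.616 rad/s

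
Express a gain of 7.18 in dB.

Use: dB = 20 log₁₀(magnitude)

dB = 20 log₁₀(7.18) = 17.1 dB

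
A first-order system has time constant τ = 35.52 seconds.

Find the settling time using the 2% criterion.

For first-order system, 2% settling time ≈ 4τ = 4 × 35.52 = 142.08 s.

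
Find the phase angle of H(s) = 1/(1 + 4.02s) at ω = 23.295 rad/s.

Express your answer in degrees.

Phase = -arctan(ωτ) = -arctan(23.295 × 4.02) = -89.4°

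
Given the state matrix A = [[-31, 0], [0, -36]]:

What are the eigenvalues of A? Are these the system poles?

For diagonal matrix, eigenvalues are diagonal entries: λ₁ = -31, λ₂ = -36. Eigenvalues of A = system poles.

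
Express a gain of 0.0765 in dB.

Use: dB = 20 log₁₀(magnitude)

dB = 20 log₁₀(0.0765) = -22.3 dB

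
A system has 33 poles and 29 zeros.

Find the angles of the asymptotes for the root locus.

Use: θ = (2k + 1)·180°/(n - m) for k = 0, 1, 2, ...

n - m = 33 - 29 = 4. Angles: θk = (2k + 1)·180°/4 = 45°, 135°, 225°, 315°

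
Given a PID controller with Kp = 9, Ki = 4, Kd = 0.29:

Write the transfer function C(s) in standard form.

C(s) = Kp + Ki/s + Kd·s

Substituting values: C(s) = 9 + 4/s + 0.29s = (0.29s² + 9s + 4)/s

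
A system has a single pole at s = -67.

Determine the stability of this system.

Pole at s = -67 is in the left half-plane. Stable.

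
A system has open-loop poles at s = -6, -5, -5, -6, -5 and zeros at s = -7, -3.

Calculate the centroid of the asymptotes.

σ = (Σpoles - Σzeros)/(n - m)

σ = (Σpoles - Σzeros)/(n - m) = (-27 - (-10))/(5 - 2) = -17/3 = -5.67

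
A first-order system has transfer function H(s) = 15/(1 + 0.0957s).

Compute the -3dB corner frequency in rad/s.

Corner frequency = 1/τ = 1/0.0957 = 10.449 rad/s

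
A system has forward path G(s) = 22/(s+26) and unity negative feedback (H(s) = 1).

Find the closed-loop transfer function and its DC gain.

T(s) = G/(1+GH) = [22/(s+26)] / [1 + 22/(s+26)] = 22/(s+26+22) = 22/(s+48). DC gain = 22/48 = 0.4583.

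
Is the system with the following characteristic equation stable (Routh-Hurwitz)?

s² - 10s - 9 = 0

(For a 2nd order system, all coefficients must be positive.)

Coefficients: 1, -10, -9. b=-10, c=-9 not positive, so system is unstable.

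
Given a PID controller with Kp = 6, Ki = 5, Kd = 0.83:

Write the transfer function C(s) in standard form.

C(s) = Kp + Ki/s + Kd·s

Substituting values: C(s) = 6 + 5/s + 0.83s = (0.83s² + 6s + 5)/s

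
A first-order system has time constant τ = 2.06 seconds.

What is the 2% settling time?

For first-order system, 2% settling time ≈ 4τ = 4 × 2.06 = 8.24 s.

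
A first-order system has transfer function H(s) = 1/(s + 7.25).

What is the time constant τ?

For H(s) = 1/(s + 1/τ), the pole is at -1/τ = -7.25, so τ = 1/7.25 = 0.1379 s.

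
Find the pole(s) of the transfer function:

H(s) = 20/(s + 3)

Pole is where denominator = 0: s + 3 = 0, so s = -3.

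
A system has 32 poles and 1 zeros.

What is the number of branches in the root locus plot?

Root locus has n branches where n = number of poles = 32.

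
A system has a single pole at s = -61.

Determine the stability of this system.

Pole at s = -61 is in the left half-plane. Stable.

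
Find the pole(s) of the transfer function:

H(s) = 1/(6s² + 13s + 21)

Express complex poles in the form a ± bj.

Discriminant = 13² - 4×6×21 = 169 - 504 = -335 < 0, so the poles are a complex conjugate pair s = (-13 ± j√335)/(2×6). Real part = -13/(2×6) = -13/12 ≈ -1.0833; imaginary part = ±√335/(2×6) ≈ 1.5253. Poles: s = -1.0833 ± 1.5253j.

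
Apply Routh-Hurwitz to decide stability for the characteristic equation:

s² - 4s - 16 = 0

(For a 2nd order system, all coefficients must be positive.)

Coefficients: 1, -4, -16. b=-4, c=-16 not positive, so system is unstable.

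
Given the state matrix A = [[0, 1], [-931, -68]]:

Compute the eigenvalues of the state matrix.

det(A - λI) = λ² - (-68)λ + 931 = (λ - (-19))(λ - (-49)). Eigenvalues: -19, -49.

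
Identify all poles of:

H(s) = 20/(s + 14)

Pole is where denominator = 0: s + 14 = 0, so s = -14.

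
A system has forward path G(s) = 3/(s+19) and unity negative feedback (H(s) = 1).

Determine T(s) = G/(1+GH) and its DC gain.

T(s) = G/(1+GH) = [3/(s+19)] / [1 + 3/(s+19)] = 3/(s+19+3) = 3/(s+22). DC gain = 3/22 = 0.1364.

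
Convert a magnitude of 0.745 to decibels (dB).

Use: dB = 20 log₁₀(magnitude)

dB = 20 log₁₀(0.745) = -2.6 dB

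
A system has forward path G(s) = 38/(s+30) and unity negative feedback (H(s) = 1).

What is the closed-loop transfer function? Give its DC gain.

T(s) = G/(1+GH) = [38/(s+30)] / [1 + 38/(s+30)] = 38/(s+30+38) = 38/(s+68). DC gain = 38/68 = 0.5588.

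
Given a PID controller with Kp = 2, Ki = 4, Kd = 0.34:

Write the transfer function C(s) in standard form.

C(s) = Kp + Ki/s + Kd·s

Substituting values: C(s) = 2 + 4/s + 0.34s = (0.34s² + 2s + 4)/s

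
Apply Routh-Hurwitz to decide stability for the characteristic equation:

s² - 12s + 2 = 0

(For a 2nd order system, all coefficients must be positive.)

Coefficients: 1, -12, 2. b=-12 not positive, so system is unstable.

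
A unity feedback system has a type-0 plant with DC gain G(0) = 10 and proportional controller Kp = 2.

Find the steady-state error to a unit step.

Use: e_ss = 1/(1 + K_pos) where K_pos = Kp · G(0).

K_pos = Kp · G(0) = 2 × 10 = 20. e_ss = 1/(1 + 20) = 0.0476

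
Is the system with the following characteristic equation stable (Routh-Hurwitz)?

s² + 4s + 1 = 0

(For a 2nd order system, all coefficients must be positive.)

Coefficients: 1, 4, 1. All positive, so system is stable.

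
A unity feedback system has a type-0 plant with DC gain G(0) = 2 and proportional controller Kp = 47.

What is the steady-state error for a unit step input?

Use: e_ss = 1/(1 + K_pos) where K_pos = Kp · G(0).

K_pos = Kp · G(0) = 47 × 2 = 94. e_ss = 1/(1 + 94) = 0.0105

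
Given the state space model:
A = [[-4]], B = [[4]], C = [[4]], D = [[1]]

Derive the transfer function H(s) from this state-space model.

(sI - A)⁻¹ = 1/(s + 4). H(s) = 4×4/(s + 4) + 1 = (s + 20)/(s + 4).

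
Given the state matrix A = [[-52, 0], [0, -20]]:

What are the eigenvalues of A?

For diagonal matrix, eigenvalues are diagonal entries: λ₁ = -52, λ₂ = -20.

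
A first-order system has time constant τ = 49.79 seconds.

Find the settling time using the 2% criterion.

For first-order system, 2% settling time ≈ 4τ = 4 × 49.79 = 199.16 s.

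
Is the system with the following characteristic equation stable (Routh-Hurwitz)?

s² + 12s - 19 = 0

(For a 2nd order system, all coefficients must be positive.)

Coefficients: 1, 12, -19. c=-19 not positive, so system is unstable.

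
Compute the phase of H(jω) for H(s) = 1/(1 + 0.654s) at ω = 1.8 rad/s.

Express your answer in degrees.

Phase = -arctan(ωτ) = -arctan(1.8 × 0.654) = -49.7°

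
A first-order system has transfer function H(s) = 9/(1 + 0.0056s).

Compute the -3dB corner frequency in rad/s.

Corner frequency = 1/τ = 1/0.0056 = 178.571 rad/s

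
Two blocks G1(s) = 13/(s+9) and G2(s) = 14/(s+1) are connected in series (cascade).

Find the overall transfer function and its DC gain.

Series: multiply transfer functions. G_eq = 13/(s+9) × 14/(s+1) = 182/((s+9)(s+1)). DC gain = 182/(9×1) = 20.2222.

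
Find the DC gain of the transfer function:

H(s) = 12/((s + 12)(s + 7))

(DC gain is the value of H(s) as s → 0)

DC gain = H(0) = 12/(12 × 7) = 12/84 = 0.1429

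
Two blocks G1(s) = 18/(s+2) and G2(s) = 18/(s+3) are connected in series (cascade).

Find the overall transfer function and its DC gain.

Series: multiply transfer functions. G_eq = 18/(s+2) × 18/(s+3) = 324/((s+2)(s+3)). DC gain = 324/(2×3) = 54.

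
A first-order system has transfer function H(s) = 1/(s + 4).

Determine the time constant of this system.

For H(s) = 1/(s + 1/τ), the pole is at -1/τ = -4, so τ = 1/4 = 0.25 s.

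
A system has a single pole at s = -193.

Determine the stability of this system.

Pole at s = -193 is in the left half-plane. Stable.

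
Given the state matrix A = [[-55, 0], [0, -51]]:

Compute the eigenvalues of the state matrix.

For diagonal matrix, eigenvalues are diagonal entries: λ₁ = -55, λ₂ = -51.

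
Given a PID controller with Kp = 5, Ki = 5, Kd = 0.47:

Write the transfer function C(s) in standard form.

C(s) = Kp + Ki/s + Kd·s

Substituting values: C(s) = 5 + 5/s + 0.47s = (0.47s² + 5s + 5)/s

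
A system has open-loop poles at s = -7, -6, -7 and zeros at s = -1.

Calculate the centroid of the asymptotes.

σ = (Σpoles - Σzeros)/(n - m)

σ = (Σpoles - Σzeros)/(n - m) = (-20 - (-1))/(3 - 1) = -19/2 = -9.5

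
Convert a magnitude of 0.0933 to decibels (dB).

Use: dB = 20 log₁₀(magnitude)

dB = 20 log₁₀(0.0933) = -20.6 dB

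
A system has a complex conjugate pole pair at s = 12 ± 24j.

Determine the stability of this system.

Real part of poles is 12 (> 0, right half-plane). Unstable.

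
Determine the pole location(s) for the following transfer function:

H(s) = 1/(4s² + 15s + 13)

Discriminant = 15² - 4×4×13 = 225 - 208 = 17 > 0, so two distinct real poles. Using quadratic formula: s = (-15 ± √17)/(2×4) = (-15 ± √17)/8, with √17 ≈ 4.1231. s₁ ≈ -1.3596, s₂ ≈ -2.3904. Poles: s₁ = -1.3596, s₂ = -2.3904.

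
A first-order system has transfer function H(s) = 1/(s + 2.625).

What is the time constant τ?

For H(s) = 1/(s + 1/τ), the pole is at -1/τ = -2.625, so τ = 1/2.625 = 0.3810 s.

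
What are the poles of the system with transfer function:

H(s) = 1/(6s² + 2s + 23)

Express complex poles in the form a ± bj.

Discriminant = 2² - 4×6×23 = 4 - 552 = -548 < 0, so the poles are a complex conjugate pair s = (-2 ± j√548)/(2×6). Real part = -2/(2×6) = -2/12 ≈ -0.1667; imaginary part = ±√548/(2×6) ≈ 1.9508. Poles: s = -0.1667 ± 1.9508j.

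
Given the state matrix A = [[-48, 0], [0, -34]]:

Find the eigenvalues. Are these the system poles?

For diagonal matrix, eigenvalues are diagonal entries: λ₁ = -48, λ₂ = -34. Eigenvalues of A = system poles.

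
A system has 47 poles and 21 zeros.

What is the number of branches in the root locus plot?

Root locus has n branches where n = number of poles = 47.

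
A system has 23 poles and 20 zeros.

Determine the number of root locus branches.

Root locus has n branches where n = number of poles = 23.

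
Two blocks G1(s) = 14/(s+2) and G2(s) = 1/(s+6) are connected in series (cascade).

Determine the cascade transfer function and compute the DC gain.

Series: multiply transfer functions. G_eq = 14/(s+2) × 1/(s+6) = 14/((s+2)(s+6)). DC gain = 14/(2×6) = 1.1667.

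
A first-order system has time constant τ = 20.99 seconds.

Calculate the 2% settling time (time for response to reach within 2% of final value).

For first-order system, 2% settling time ≈ 4τ = 4 × 20.99 = 83.96 s.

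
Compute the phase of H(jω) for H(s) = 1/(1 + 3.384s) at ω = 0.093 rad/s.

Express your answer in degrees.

Phase = -arctan(ωτ) = -arctan(0.093 × 3.384) = -17.5°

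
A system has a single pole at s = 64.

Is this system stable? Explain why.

Pole at s = 64 is in the right half-plane. Unstable.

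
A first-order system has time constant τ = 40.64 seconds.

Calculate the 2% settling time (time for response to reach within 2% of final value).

For first-order system, 2% settling time ≈ 4τ = 4 × 40.64 = 162.56 s.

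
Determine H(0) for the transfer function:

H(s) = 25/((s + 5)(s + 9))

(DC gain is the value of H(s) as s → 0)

DC gain = H(0) = 25/(5 × 9) = 25/45 = 0.5556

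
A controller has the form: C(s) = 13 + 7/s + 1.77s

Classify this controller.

This is a Proportional-Integral-Derivative (PID) controller.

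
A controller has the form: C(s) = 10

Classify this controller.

This is a Proportional (P) controller.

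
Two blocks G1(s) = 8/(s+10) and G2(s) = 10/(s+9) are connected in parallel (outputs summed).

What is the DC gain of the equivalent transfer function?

Parallel: G_eq = G1 + G2. DC gain = G1(0) + G2(0) = 8/10 + 10/9 = 0.8 + 1.1111 = 1.9111.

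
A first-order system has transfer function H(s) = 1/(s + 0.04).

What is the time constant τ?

For H(s) = 1/(s + 1/τ), the pole is at -1/τ = -0.04, so τ = 1/0.04 = 25 s.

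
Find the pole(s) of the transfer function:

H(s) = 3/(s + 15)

Pole is where denominator = 0: s + 15 = 0, so s = -15.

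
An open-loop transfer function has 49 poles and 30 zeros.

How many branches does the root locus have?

Root locus has n branches where n = number of poles = 49.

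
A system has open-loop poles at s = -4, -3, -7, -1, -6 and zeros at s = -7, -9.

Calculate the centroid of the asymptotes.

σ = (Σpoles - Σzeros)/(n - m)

σ = (Σpoles - Σzeros)/(n - m) = (-21 - (-16))/(5 - 2) = -5/3 = -1.67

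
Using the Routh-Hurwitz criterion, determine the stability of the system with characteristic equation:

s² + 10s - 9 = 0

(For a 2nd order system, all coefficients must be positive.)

Coefficients: 1, 10, -9. c=-9 not positive, so system is unstable.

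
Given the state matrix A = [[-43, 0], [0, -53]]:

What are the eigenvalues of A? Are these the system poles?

For diagonal matrix, eigenvalues are diagonal entries: λ₁ = -43, λ₂ = -53. Eigenvalues of A = system poles.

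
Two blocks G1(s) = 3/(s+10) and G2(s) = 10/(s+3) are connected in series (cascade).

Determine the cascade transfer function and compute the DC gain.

Series: multiply transfer functions. G_eq = 3/(s+10) × 10/(s+3) = 30/((s+10)(s+3)). DC gain = 30/(10×3) = 1.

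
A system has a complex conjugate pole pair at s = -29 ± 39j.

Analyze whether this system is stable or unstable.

Real part of poles is -29 (< 0, left half-plane). Stable.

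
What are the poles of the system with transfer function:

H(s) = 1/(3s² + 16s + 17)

Discriminant = 16² - 4×3×17 = 256 - 204 = 52 > 0, so two distinct real poles. Using quadratic formula: s = (-16 ± √52)/(2×3) = (-16 ± √52)/6, with √52 ≈ 7.2111. s₁ ≈ -1.4648, s₂ ≈ -3.8685. Poles: s₁ = -1.4648, s₂ = -3.8685.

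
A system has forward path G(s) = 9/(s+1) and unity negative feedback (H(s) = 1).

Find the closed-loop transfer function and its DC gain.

T(s) = G/(1+GH) = [9/(s+1)] / [1 + 9/(s+1)] = 9/(s+1+9) = 9/(s+10). DC gain = 9/10 = 0.9.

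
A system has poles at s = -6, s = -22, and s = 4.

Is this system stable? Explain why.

Pole(s) at s = 4 are not in the left half-plane. System is unstable.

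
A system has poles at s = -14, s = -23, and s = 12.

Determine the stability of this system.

Pole(s) at s = 12 are not in the left half-plane. System is unstable.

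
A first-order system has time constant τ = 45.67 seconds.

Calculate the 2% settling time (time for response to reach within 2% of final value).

For first-order system, 2% settling time ≈ 4τ = 4 × 45.67 = 182.68 s.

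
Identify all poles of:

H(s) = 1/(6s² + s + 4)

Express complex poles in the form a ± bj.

Discriminant = 1² - 4×6×4 = 1 - 96 = -95 < 0, so the poles are a complex conjugate pair s = (-1 ± j√95)/(2×6). Real part = -1/(2×6) = -1/12 ≈ -0.0833; imaginary part = ±√95/(2×6) ≈ 0.8122. Poles: s = -0.0833 ± 0.8122j.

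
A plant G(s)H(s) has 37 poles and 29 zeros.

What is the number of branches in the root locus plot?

Root locus has n branches where n = number of poles = 37.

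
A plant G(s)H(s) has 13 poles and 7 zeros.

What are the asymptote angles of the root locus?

n - m = 13 - 7 = 6. Angles: θk = (2k + 1)·180°/6 = 30°, 90°, 150°, 210°, 270°, 330°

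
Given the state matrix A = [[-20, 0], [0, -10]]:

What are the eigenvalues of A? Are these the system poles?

For diagonal matrix, eigenvalues are diagonal entries: λ₁ = -20, λ₂ = -10. Eigenvalues of A = system poles.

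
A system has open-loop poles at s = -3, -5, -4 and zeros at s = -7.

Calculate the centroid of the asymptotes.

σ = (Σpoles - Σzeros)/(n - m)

σ = (Σpoles - Σzeros)/(n - m) = (-12 - (-7))/(3 - 1) = -5/2 = -2.5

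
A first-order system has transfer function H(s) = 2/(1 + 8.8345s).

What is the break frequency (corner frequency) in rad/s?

Corner frequency = 1/τ = 1/8.8345 = 0.113 rad/s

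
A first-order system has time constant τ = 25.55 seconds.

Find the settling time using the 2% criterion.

For first-order system, 2% settling time ≈ 4τ = 4 × 25.55 = 102.2 s.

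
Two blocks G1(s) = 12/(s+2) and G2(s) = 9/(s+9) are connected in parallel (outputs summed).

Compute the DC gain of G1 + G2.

Parallel: G_eq = G1 + G2. DC gain = G1(0) + G2(0) = 12/2 + 9/9 = 6 + 1 = 7.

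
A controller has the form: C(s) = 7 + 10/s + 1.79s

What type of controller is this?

This is a Proportional-Integral-Derivative (PID) controller.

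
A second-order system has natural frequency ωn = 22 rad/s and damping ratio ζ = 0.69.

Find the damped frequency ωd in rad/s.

ωd = ωn√(1 - ζ²) = 22√(1 - 0.69²) = 15.92 rad/s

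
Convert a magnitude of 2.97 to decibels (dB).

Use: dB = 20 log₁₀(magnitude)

dB = 20 log₁₀(2.97) = 9.5 dB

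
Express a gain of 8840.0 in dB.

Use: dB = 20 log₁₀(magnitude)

dB = 20 log₁₀(8840.0) = 78.9 dB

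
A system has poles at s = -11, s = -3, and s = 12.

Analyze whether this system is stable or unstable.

Pole(s) at s = 12 are not in the left half-plane. System is unstable.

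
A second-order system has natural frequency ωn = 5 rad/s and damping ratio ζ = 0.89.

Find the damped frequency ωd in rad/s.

ωd = ωn√(1 - ζ²) = 5√(1 - 0.89²) = 2.28 rad/s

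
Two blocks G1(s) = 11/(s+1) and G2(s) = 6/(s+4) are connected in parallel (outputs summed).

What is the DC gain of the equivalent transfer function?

Parallel: G_eq = G1 + G2. DC gain = G1(0) + G2(0) = 11/1 + 6/4 = 11 + 1.5 = 12.5.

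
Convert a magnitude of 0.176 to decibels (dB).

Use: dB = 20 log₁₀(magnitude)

dB = 20 log₁₀(0.176) = -15.1 dB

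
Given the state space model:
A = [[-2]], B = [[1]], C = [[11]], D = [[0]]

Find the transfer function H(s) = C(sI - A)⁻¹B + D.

(sI - A)⁻¹ = 1/(s + 2). H(s) = 11 × 1/(s + 2) + 0 = 11/(s + 2).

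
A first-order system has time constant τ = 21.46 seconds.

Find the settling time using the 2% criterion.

For first-order system, 2% settling time ≈ 4τ = 4 × 21.46 = 85.84 s.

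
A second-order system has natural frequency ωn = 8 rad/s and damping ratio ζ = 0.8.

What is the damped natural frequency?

ωd = ωn√(1 - ζ²) = 8√(1 - 0.8²) = 4.8 rad/s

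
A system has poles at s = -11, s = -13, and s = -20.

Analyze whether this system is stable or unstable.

All poles are in the left half-plane. System is stable.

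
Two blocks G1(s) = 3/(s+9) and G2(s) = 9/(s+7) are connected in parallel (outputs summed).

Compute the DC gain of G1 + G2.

Parallel: G_eq = G1 + G2. DC gain = G1(0) + G2(0) = 3/9 + 9/7 = 0.3333 + 1.2857 = 1.6190.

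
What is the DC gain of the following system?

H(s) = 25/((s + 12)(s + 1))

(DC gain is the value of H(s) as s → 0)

DC gain = H(0) = 25/(12 × 1) = 25/12 = 2.0833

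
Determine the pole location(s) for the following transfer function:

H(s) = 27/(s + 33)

Pole is where denominator = 0: s + 33 = 0, so s = -33.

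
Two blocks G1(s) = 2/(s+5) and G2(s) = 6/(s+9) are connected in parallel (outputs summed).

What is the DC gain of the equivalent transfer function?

Parallel: G_eq = G1 + G2. DC gain = G1(0) + G2(0) = 2/5 + 6/9 = 0.4 + 0.6667 = 1.0667.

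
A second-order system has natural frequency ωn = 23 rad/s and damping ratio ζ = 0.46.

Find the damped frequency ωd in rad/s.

ωd = ωn√(1 - ζ²) = 23√(1 - 0.46²) = 20.42 rad/s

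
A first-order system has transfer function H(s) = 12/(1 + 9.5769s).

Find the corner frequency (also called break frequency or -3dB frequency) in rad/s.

Corner frequency = 1/τ = 1/9.5769 = 0.104 rad/s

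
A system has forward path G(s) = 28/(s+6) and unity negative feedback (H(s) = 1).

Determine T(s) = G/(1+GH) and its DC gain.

T(s) = G/(1+GH) = [28/(s+6)] / [1 + 28/(s+6)] = 28/(s+6+28) = 28/(s+34). DC gain = 28/34 = 0.8235.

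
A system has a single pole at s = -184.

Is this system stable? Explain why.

Pole at s = -184 is in the left half-plane. Stable.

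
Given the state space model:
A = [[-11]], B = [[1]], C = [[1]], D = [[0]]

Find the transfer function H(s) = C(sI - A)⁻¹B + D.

(sI - A)⁻¹ = 1/(s + 11). H(s) = 1 × 1/(s + 11) + 0 = 1/(s + 11).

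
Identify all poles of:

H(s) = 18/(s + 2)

Pole is where denominator = 0: s + 2 = 0, so s = -2.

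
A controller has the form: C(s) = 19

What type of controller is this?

This is a Proportional (P) controller.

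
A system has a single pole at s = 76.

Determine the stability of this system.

Pole at s = 76 is in the right half-plane. Unstable.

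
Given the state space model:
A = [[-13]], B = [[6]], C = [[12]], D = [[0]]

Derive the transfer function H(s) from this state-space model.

(sI - A)⁻¹ = 1/(s + 13). H(s) = 12 × 6/(s + 13) + 0 = 72/(s + 13).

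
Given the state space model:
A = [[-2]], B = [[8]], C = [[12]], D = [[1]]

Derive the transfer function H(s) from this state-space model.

(sI - A)⁻¹ = 1/(s + 2). H(s) = 12×8/(s + 2) + 1 = (s + 98)/(s + 2).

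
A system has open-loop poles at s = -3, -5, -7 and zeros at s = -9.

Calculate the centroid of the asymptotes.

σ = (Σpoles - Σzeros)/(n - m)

σ = (Σpoles - Σzeros)/(n - m) = (-15 - (-9))/(3 - 1) = -6/2 = -3.0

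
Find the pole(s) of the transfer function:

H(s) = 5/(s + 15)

Pole is where denominator = 0: s + 15 = 0, so s = -15.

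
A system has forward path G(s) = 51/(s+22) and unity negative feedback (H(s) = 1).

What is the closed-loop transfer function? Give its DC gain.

T(s) = G/(1+GH) = [51/(s+22)] / [1 + 51/(s+22)] = 51/(s+22+51) = 51/(s+73). DC gain = 51/73 = 0.6986.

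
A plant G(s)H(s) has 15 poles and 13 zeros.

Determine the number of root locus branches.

Root locus has n branches where n = number of poles = 15.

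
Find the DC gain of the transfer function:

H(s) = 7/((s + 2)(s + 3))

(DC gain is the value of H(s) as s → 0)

DC gain = H(0) = 7/(2 × 3) = 7/6 = 1.1667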